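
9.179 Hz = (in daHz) 0.9179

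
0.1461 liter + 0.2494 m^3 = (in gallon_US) 65.92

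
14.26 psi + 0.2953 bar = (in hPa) 1278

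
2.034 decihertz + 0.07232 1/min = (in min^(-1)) 12.28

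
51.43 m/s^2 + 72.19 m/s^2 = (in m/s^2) 123.6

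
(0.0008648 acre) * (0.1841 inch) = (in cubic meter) 0.01637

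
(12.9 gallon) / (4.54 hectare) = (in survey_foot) 3.529e-06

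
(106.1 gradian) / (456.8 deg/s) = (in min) 0.003484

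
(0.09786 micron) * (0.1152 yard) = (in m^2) 1.031e-08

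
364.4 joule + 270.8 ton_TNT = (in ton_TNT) 270.8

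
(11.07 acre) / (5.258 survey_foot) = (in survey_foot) 9.171e+04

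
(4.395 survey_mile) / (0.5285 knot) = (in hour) 7.226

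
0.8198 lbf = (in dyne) 3.647e+05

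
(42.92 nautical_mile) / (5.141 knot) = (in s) 3.005e+04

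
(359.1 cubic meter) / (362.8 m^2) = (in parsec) 3.208e-17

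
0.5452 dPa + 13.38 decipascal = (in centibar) 0.001393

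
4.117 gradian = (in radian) 0.06467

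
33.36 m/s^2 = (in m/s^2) 33.36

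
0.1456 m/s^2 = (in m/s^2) 0.1456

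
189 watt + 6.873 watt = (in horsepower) 0.2627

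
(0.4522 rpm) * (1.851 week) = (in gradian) 3.375e+06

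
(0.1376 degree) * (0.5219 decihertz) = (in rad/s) 0.0001253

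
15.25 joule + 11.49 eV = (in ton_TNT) 3.645e-09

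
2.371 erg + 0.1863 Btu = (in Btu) 0.1863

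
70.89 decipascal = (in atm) 6.996e-05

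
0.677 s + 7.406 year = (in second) 2.336e+08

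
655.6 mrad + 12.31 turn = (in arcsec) 1.609e+07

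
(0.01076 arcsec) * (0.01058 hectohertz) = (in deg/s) 3.162e-06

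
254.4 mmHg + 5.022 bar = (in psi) 77.76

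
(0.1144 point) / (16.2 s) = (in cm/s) 0.0002491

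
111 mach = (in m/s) 3.78e+04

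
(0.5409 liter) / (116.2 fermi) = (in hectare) 4.655e+05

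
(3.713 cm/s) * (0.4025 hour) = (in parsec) 1.744e-15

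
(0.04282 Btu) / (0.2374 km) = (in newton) 0.1903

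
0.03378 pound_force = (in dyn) 1.503e+04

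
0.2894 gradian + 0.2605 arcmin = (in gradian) 0.2942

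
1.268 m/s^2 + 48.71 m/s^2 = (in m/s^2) 49.98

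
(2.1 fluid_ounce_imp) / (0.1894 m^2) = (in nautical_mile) 1.701e-07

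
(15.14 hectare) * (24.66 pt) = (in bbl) 8284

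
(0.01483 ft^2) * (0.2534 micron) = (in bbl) 2.196e-09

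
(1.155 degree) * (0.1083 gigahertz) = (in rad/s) 2.183e+06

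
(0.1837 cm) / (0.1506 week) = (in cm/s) 2.017e-06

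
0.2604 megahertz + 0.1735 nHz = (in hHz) 2604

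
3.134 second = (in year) 9.938e-08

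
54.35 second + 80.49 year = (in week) 4197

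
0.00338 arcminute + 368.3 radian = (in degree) 2.11e+04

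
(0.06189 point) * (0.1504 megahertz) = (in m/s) 3.284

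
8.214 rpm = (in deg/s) 49.28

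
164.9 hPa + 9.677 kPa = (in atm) 0.2582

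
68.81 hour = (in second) 2.477e+05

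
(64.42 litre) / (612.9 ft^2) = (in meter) 0.001131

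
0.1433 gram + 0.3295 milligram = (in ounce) 0.005066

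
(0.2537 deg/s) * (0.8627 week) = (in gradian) 1.471e+05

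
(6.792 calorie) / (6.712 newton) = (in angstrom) 4.234e+10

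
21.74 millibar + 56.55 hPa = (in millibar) 78.29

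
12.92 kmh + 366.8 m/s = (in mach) 1.088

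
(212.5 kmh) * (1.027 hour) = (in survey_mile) 135.6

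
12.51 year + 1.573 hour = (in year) 12.51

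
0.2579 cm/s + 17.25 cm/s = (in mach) 0.0005142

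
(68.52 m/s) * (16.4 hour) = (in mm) 4.045e+09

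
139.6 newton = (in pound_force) 31.38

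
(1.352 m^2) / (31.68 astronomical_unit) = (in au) 1.907e-24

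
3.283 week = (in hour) 551.5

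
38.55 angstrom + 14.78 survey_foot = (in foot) 14.78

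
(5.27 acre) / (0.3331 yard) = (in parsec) 2.269e-12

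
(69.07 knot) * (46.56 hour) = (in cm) 5.956e+08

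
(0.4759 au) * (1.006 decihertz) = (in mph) 1.602e+10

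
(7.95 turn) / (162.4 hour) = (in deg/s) 0.004895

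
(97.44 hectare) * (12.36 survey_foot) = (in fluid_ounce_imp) 1.292e+11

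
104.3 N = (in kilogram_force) 10.64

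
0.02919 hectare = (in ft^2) 3142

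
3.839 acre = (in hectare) 1.554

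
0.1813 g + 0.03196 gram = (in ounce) 0.007523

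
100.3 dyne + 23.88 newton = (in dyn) 2.388e+06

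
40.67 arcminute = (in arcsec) 2440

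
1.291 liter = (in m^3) 0.001291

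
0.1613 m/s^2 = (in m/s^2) 0.1613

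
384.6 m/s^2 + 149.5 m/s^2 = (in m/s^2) 534.1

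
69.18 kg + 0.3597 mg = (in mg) 6.918e+07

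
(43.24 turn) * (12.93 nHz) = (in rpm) 3.355e-05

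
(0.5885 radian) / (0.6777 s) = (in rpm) 8.292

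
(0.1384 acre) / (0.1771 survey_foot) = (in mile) 6.447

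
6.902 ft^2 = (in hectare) 6.412e-05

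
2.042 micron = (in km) 2.042e-09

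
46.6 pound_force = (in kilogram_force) 21.14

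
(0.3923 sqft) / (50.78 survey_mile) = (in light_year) 4.714e-23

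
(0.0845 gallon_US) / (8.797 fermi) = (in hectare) 3.636e+06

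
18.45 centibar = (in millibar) 184.5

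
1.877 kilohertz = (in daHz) 187.7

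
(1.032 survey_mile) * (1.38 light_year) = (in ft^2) 2.334e+20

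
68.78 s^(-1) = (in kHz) 0.06878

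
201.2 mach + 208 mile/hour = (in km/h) 2.47e+05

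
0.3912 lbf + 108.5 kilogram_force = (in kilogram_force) 108.7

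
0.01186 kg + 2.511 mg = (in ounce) 0.4184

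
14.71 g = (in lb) 0.03243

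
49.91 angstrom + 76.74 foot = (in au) 1.564e-10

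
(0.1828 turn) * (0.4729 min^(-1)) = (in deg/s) 0.5187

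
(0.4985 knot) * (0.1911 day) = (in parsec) 1.372e-13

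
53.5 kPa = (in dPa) 5.35e+05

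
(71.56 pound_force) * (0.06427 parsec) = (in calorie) 1.509e+17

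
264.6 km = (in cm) 2.646e+07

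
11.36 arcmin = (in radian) 0.003304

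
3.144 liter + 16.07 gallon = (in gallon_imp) 14.07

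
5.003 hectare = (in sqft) 5.385e+05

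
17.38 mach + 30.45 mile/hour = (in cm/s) 5.932e+05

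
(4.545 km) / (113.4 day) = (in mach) 1.362e-06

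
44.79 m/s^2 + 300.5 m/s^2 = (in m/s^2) 345.3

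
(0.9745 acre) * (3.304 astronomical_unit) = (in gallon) 5.149e+17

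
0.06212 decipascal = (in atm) 6.131e-08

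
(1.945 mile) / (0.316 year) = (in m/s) 0.0003141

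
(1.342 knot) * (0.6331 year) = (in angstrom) 1.378e+17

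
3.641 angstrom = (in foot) 1.195e-09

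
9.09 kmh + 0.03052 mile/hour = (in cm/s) 253.9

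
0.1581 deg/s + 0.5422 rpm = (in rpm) 0.5685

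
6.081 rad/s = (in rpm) 58.07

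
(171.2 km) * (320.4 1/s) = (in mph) 1.227e+08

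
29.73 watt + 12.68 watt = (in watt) 42.41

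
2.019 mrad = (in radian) 0.002019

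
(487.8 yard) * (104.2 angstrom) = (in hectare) 4.648e-10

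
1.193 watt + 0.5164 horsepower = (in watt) 386.3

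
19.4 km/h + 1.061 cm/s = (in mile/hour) 12.08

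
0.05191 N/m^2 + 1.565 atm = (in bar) 1.586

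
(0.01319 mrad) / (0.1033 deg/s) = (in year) 2.32e-10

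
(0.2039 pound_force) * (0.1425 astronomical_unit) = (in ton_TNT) 4.621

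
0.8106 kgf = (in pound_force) 1.787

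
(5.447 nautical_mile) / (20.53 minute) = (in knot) 15.92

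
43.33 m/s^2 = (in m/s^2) 43.33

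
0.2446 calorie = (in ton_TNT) 2.446e-10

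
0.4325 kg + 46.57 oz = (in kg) 1.753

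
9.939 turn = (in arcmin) 2.147e+05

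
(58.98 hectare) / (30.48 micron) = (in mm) 1.935e+13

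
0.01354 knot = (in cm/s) 0.6966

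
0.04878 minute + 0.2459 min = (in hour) 0.004911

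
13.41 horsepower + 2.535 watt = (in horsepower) 13.41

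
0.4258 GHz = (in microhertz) 4.258e+14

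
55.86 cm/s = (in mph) 1.25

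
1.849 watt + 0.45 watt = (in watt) 2.299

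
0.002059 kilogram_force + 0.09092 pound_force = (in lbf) 0.09546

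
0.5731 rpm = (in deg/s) 3.439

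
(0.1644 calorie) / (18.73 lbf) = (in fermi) 8.256e+12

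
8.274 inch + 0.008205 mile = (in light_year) 1.418e-15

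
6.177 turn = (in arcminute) 1.334e+05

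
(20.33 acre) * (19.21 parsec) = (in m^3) 4.877e+22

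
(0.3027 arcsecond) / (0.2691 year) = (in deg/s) 9.908e-12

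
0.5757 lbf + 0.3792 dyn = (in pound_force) 0.5757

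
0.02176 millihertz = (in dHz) 0.0002176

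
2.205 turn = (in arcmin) 4.763e+04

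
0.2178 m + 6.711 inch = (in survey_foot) 1.274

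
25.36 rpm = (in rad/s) 2.656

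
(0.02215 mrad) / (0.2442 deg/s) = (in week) 8.593e-09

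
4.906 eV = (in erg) 7.86e-12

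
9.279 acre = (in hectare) 3.755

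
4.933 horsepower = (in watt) 3679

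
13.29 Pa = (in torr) 0.09968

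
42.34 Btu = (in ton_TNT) 1.068e-05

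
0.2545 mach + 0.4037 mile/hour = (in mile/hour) 194.3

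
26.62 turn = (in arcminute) 5.75e+05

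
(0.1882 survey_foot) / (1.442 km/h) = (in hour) 3.978e-05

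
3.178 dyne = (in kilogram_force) 3.241e-06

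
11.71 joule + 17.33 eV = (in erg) 1.171e+08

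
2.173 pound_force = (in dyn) 9.666e+05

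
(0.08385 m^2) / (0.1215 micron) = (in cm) 6.901e+07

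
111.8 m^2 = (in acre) 0.02763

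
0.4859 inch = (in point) 34.98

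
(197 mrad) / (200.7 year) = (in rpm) 2.972e-10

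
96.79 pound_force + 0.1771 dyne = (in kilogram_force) 43.9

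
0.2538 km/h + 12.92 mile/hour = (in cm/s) 584.6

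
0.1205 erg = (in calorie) 2.88e-09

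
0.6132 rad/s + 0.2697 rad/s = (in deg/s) 50.59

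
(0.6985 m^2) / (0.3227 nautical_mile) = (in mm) 1.169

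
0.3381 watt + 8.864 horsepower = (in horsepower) 8.864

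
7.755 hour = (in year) 0.0008853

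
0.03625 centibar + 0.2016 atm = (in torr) 153.5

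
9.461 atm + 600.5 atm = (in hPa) 6.18e+05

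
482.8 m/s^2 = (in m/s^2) 482.8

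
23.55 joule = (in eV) 1.47e+20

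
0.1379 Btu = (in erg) 1.455e+09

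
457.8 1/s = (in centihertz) 4.578e+04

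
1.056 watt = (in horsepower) 0.001416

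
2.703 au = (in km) 4.044e+08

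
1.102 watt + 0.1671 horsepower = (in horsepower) 0.1686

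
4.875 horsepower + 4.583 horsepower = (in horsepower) 9.458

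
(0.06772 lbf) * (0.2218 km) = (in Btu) 0.06333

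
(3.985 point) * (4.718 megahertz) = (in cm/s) 6.633e+05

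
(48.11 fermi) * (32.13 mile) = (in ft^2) 2.678e-08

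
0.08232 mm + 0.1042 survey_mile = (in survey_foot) 550.2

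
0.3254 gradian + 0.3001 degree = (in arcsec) 2135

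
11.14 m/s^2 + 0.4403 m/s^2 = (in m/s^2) 11.58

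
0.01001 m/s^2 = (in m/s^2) 0.01001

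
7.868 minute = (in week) 0.0007806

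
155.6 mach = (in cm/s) 5.298e+06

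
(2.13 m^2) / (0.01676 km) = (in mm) 127.1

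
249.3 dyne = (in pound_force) 0.0005604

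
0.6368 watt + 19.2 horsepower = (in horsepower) 19.2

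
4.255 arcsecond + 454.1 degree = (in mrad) 7926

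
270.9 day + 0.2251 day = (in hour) 6507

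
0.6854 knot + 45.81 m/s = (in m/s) 46.16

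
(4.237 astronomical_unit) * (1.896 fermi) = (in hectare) 1.202e-07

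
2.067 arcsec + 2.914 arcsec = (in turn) 3.843e-06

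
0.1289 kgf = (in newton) 1.264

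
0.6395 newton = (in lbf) 0.1438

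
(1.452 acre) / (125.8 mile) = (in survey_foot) 0.09522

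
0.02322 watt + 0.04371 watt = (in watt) 0.06693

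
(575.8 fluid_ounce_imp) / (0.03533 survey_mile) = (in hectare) 2.877e-08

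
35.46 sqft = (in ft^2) 35.46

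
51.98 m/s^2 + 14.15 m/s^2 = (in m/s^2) 66.13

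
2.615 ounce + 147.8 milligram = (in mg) 7.428e+04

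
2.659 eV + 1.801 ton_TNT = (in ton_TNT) 1.801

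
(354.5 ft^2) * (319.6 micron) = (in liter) 10.53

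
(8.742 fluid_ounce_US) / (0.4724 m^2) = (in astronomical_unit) 3.658e-15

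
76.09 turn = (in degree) 2.739e+04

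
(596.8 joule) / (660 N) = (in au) 6.044e-12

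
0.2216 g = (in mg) 221.6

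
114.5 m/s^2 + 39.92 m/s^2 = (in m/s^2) 154.4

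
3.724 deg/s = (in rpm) 0.6207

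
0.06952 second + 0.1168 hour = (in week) 0.0006954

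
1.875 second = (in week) 3.1e-06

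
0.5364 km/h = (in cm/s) 14.9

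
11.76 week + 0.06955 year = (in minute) 1.551e+05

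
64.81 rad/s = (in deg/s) 3713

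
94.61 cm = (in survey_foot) 3.104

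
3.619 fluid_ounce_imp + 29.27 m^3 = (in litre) 2.927e+04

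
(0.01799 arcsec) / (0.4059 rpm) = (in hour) 5.7e-10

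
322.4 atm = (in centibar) 3.267e+04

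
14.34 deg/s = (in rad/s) 0.2503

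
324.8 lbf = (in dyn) 1.445e+08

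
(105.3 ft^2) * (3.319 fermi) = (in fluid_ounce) 1.098e-09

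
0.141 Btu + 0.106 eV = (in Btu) 0.141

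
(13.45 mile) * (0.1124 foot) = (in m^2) 741.6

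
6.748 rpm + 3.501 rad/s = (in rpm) 40.18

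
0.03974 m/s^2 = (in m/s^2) 0.03974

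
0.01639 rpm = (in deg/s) 0.09834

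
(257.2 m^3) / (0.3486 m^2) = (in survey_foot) 2421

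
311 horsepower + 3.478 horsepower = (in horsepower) 314.5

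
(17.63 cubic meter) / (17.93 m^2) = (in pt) 2787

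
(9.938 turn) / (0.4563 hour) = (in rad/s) 0.03801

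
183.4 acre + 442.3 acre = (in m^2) 2.532e+06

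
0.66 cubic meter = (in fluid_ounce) 2.232e+04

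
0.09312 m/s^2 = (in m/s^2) 0.09312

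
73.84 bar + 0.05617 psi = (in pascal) 7.384e+06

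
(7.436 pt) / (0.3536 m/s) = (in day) 8.586e-08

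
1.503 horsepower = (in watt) 1121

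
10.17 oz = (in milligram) 2.883e+05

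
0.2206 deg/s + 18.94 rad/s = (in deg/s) 1085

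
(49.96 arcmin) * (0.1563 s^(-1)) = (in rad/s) 0.002271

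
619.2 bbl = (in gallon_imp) 2.165e+04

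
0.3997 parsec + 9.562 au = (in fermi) 1.233e+31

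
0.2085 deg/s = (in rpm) 0.03475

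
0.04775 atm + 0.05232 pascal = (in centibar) 4.838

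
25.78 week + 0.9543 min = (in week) 25.78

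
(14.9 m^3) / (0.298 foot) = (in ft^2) 1766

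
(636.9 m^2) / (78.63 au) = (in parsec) 1.755e-27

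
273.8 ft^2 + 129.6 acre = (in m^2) 5.245e+05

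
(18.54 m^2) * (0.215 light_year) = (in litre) 3.771e+19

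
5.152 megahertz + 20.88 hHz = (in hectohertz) 5.154e+04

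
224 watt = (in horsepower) 0.3004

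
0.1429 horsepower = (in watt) 106.6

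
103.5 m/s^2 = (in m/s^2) 103.5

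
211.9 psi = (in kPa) 1461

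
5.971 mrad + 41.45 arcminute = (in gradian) 1.148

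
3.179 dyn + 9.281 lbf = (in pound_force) 9.281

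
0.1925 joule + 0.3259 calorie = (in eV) 9.712e+18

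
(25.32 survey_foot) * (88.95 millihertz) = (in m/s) 0.6865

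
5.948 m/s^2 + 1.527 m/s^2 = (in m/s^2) 7.475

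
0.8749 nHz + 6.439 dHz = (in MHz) 6.439e-07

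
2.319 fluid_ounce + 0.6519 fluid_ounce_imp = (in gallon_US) 0.02301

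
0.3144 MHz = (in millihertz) 3.144e+08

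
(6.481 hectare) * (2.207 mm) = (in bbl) 899.7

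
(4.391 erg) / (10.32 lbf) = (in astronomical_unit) 6.394e-20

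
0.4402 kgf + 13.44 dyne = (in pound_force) 0.9705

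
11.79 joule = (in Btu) 0.01117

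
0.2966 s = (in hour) 8.239e-05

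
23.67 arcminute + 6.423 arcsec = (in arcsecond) 1427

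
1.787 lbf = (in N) 7.949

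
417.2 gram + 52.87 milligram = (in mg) 4.173e+05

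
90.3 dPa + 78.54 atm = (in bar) 79.58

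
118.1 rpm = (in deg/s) 708.6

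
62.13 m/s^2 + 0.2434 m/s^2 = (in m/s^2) 62.37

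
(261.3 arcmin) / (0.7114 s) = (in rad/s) 0.1068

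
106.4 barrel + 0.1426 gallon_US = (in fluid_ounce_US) 5.72e+05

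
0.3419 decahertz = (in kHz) 0.003419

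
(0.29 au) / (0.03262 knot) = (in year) 8.198e+04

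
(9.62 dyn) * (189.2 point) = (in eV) 4.008e+13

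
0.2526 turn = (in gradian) 101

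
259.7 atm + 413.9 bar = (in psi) 9820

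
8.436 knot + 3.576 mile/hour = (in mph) 13.28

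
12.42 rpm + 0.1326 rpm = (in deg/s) 75.32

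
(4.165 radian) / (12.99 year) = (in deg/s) 5.825e-07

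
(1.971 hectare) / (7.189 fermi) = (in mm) 2.742e+21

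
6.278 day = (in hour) 150.7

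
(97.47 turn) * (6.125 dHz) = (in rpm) 3582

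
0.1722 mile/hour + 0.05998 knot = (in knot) 0.2096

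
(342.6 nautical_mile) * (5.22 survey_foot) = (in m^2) 1.01e+06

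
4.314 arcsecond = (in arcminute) 0.0719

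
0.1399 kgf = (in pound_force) 0.3084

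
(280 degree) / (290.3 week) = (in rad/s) 2.783e-08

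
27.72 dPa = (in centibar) 0.002772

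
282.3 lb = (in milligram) 1.28e+08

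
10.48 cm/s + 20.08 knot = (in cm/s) 1043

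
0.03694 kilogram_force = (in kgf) 0.03694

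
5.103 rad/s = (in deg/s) 292.4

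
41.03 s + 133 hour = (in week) 0.7917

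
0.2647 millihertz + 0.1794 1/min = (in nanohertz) 3.255e+06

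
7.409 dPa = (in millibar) 0.007409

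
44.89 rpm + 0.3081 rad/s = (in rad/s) 5.009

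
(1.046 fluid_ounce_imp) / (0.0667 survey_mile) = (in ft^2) 2.98e-06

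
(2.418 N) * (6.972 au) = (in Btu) 2.39e+09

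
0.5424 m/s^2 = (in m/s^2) 0.5424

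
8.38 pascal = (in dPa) 83.8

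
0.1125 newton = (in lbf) 0.02529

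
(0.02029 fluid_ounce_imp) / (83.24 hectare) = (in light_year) 7.321e-29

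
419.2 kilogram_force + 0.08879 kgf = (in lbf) 924.4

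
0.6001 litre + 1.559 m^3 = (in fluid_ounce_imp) 5.489e+04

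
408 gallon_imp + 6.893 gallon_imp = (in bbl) 11.86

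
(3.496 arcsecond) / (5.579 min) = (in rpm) 4.835e-07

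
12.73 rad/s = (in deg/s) 729.4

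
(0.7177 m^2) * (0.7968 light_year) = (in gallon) 1.429e+18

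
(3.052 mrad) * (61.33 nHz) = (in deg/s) 1.072e-08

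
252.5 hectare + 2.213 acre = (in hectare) 253.4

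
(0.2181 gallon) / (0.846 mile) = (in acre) 1.498e-10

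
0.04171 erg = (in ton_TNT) 9.969e-19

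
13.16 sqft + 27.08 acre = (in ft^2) 1.18e+06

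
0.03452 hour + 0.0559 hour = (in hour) 0.09042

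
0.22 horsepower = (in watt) 164.1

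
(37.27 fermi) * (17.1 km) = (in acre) 1.575e-13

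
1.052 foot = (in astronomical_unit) 2.143e-12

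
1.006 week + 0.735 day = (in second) 6.719e+05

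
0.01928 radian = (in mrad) 19.28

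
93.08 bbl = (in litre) 1.48e+04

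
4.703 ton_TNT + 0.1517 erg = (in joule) 1.968e+10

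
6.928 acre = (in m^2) 2.804e+04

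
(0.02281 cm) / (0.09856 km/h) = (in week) 1.378e-08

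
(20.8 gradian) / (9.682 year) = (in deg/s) 6.131e-08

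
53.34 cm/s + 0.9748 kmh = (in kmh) 2.895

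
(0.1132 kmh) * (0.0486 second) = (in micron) 1528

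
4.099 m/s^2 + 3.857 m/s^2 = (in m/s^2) 7.956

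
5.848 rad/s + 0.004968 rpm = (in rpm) 55.85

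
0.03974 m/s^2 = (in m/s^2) 0.03974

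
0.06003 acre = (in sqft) 2615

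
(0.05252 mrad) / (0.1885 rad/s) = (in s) 0.0002786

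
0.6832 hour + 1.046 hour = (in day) 0.07205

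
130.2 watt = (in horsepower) 0.1746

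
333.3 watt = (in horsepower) 0.447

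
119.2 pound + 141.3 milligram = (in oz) 1907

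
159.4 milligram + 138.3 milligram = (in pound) 0.0006563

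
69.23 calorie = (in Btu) 0.2745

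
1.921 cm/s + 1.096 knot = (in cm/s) 58.3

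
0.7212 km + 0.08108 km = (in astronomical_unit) 5.363e-09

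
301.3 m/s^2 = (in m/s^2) 301.3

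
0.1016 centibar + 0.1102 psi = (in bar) 0.008614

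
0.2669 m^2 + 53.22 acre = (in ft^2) 2.318e+06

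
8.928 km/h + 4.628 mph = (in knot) 8.842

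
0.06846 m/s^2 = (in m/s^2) 0.06846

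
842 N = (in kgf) 85.86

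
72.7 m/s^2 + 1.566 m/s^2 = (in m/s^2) 74.27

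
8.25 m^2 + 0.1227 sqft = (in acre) 0.002041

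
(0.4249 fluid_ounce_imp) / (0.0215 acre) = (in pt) 0.0003933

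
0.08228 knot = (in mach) 0.0001243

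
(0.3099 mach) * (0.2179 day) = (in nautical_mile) 1073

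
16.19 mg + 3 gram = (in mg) 3016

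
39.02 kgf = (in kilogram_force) 39.02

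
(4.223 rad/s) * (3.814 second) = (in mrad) 1.611e+04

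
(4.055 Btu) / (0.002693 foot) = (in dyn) 5.212e+11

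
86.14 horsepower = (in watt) 6.423e+04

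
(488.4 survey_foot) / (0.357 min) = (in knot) 13.51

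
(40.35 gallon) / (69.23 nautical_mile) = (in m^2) 1.191e-06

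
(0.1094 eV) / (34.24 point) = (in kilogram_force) 1.48e-19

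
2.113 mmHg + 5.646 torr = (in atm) 0.01021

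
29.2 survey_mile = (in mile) 29.2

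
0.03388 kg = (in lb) 0.07469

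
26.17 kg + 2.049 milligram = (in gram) 2.617e+04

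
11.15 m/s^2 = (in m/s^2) 11.15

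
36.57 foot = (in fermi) 1.115e+16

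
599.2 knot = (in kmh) 1110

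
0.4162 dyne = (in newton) 4.162e-06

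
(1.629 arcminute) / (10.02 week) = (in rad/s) 7.819e-11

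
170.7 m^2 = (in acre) 0.04218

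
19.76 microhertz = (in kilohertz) 1.976e-08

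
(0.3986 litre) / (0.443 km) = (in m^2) 8.998e-07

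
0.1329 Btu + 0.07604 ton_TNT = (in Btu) 3.015e+05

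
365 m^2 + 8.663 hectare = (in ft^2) 9.364e+05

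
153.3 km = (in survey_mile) 95.26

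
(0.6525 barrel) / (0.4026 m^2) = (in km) 0.0002577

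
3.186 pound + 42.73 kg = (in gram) 4.418e+04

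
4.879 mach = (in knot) 3229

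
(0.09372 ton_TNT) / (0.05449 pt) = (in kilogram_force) 2.08e+12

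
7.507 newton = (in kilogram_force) 0.7655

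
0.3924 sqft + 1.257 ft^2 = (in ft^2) 1.649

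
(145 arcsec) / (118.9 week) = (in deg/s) 5.601e-10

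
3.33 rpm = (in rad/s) 0.3487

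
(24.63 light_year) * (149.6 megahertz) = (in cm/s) 3.486e+27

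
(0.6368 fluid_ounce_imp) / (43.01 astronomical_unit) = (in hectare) 2.812e-22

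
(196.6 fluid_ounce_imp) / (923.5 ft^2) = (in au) 4.352e-16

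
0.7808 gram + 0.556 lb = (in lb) 0.5577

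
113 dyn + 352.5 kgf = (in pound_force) 777.1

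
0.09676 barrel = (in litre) 15.38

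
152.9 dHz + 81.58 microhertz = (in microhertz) 1.529e+07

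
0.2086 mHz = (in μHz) 208.6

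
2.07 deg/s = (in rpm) 0.345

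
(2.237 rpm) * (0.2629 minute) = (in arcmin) 1.27e+04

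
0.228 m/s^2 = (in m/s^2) 0.228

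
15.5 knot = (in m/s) 7.974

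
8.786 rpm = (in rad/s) 0.9201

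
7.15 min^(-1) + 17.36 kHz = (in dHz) 1.736e+05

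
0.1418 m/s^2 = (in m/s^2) 0.1418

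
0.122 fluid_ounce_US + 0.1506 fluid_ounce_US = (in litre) 0.008062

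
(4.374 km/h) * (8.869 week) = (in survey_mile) 4050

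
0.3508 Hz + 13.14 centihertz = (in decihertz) 4.822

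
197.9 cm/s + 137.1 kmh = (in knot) 77.87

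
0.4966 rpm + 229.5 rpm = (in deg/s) 1380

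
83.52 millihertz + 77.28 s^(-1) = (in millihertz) 7.736e+04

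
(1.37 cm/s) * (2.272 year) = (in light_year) 1.038e-10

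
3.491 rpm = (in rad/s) 0.3656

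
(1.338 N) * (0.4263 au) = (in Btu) 8.088e+07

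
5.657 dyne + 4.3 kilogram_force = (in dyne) 4.217e+06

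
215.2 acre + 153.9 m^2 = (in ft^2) 9.376e+06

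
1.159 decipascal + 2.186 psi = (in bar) 0.1507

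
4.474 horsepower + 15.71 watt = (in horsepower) 4.495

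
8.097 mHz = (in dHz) 0.08097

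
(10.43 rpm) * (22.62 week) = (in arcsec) 3.082e+12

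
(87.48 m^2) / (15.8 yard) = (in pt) 1.716e+04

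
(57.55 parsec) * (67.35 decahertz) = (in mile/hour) 2.675e+21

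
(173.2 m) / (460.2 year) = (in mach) 3.505e-11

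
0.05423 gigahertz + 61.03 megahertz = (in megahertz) 115.3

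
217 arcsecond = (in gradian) 0.06698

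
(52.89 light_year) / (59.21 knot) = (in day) 1.901e+11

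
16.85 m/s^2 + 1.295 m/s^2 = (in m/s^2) 18.15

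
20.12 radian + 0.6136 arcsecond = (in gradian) 1281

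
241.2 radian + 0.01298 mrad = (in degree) 1.382e+04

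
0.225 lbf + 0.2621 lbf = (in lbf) 0.4871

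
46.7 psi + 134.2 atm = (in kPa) 1.392e+04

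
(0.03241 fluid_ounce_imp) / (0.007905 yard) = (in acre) 3.148e-08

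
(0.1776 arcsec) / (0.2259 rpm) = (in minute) 6.066e-07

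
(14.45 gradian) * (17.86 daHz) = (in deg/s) 2323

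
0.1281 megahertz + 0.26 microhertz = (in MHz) 0.1281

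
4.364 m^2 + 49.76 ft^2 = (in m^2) 8.987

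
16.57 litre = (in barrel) 0.1042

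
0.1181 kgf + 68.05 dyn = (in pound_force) 0.2605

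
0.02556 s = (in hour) 7.1e-06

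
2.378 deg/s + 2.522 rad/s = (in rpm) 24.48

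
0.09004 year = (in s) 2.84e+06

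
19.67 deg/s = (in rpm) 3.278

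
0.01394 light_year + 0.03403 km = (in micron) 1.319e+20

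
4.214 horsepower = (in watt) 3142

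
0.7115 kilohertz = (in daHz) 71.15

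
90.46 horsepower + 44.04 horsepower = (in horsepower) 134.5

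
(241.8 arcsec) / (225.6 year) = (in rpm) 1.573e-12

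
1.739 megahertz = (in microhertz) 1.739e+12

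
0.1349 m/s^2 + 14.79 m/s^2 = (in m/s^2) 14.92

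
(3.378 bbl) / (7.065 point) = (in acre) 0.05325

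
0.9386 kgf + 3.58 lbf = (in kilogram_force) 2.562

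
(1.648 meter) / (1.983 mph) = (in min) 0.03098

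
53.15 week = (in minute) 5.358e+05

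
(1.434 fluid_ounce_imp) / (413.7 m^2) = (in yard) 1.077e-07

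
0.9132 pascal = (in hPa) 0.009132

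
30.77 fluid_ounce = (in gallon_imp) 0.2002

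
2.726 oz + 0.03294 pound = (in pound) 0.2033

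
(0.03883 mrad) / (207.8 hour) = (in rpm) 4.957e-10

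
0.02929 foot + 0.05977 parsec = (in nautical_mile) 9.958e+11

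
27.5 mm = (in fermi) 2.75e+13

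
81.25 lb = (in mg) 3.685e+07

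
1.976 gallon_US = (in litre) 7.48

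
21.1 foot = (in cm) 643.1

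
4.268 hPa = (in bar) 0.004268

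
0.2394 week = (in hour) 40.22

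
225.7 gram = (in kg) 0.2257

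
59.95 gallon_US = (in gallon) 59.95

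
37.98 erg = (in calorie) 9.077e-07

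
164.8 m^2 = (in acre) 0.04072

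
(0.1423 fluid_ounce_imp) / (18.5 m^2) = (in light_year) 2.31e-23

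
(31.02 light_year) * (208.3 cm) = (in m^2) 6.113e+17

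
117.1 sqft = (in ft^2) 117.1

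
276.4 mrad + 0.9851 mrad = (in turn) 0.04415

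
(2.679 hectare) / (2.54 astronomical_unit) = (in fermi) 7.05e+07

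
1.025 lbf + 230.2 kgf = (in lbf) 508.5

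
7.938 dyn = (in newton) 7.938e-05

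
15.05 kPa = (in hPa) 150.5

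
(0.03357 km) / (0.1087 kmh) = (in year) 3.525e-05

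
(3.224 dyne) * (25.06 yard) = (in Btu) 7.002e-07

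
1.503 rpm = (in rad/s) 0.1574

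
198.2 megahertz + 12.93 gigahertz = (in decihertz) 1.313e+11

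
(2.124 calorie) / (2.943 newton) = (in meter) 3.02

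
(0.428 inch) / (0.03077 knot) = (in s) 0.6868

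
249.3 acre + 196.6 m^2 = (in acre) 249.3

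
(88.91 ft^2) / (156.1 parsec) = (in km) 1.715e-21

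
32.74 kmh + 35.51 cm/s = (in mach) 0.02775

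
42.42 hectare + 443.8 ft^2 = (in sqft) 4.566e+06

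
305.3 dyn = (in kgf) 0.0003113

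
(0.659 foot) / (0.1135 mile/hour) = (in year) 1.255e-07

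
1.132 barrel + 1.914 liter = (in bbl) 1.144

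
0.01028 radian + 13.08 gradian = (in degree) 12.36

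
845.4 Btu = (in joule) 8.919e+05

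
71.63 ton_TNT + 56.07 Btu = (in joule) 2.997e+11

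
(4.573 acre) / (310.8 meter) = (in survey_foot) 195.4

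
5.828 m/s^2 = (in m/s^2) 5.828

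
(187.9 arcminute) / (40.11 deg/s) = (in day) 9.037e-07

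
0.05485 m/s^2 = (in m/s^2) 0.05485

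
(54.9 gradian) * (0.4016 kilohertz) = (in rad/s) 346.3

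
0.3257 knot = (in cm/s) 16.76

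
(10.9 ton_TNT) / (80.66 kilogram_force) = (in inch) 2.27e+09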